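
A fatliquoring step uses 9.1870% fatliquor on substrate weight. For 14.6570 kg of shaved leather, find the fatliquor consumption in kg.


Formula: Fat = substrate * pct / 100
Substituting: Fat = 14.6570 * 9.1870 / 100
Result: 1.3465 kg


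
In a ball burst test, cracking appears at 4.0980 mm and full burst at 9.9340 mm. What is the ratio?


Formula: Ratio = crack / burst
Substituting: Ratio = 4.0980 / 9.9340
Result: 0.4125


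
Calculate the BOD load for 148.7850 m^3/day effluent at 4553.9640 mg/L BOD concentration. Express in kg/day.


Formula: BOD_load = volume * conc / 1000
Substituting: BOD_load = 148.7850 * 4553.9640 / 1000
Result: 677.5615 kg/day


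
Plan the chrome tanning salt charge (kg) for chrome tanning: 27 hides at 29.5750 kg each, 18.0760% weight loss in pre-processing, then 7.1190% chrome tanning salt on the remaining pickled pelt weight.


Total_raw = N * avg_wt = 27 * 29.5750 = 798.5250 kg
Substrate = Total_raw * (1 - loss/100) = 798.5250 * (1 - 18.0760/100) = 654.1836 kg
Chrome = Substrate * pct / 100 = 654.1836 * 7.1190 / 100 = 46.5713 kg


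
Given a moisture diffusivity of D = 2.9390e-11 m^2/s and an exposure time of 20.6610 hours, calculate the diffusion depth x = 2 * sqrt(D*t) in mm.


t = 20.6610 hr * 3600 = 74379.6000 s
D * t = 2.9390e-11 * 74379.6000 = 2.1860e-06
x = 2 * sqrt(D*t) = 2 * sqrt(2.1860e-06) = 0.00295704 m = 2.9570 mm


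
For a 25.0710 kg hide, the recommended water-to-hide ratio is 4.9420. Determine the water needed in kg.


Formula: Water = hide_weight * ratio
Substituting: Water = 25.0710 * 4.9420
Result: 123.9009 kg


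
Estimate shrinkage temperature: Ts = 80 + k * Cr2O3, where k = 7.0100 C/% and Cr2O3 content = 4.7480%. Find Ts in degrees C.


Formula: Ts = 80 + k * Cr2O3
Substituting: Ts = 80 + 7.0100 * 4.7480
Result: 113.2835 C


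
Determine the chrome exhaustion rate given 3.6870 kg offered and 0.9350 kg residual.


Formula: Uptake = (offered - residual) / offered * 100
Substituting: Uptake = (3.6870 - 0.9350) / 3.6870 * 100
Result: 74.6406 %


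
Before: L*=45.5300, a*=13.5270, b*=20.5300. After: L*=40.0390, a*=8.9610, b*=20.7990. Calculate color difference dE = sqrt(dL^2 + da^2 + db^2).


dL = -5.4910, da = -4.5660, db = 0.2690
dE = sqrt((-5.4910)^2 + (-4.5660)^2 + 0.2690^2) = 7.1465


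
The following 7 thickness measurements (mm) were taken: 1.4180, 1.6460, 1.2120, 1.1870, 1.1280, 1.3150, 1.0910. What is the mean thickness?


Formula: Average = sum / n
Substituting: Average = 8.9970 / 7
Result: 1.2853 mm


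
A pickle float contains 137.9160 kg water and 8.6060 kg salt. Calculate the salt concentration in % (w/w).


Formula: Conc = salt / (water + salt) * 100
Substituting: Conc = 8.6060 / (137.9160 + 8.6060) * 100
Result: 5.8735 %


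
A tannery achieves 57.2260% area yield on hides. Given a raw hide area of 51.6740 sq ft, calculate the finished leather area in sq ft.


Formula: finished = raw * yield / 100
Substituting: finished = 51.6740 * 57.2260 / 100
Result: 29.5710 sq ft


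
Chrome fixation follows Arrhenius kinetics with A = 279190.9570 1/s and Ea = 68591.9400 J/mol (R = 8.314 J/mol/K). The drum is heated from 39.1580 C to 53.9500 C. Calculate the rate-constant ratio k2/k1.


T1 = 39.1580 + 273.15 = 312.3080 K; T2 = 53.9500 + 273.15 = 327.1000 K
k1 = A * exp(-Ea/(R*T1)) = 279190.9570 * exp(-68591.9400/(8.314*312.3080)) = 9.4024e-07 1/s
k2 = A * exp(-Ea/(R*T2)) = 279190.9570 * exp(-68591.9400/(8.314*327.1000)) = 3.1049e-06 1/s
k2/k1 = 3.1049e-06 / 9.4024e-07 = 3.3023


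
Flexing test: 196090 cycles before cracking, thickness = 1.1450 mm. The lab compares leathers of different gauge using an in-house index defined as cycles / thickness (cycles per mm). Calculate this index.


Formula: Index = cycles / thickness
Substituting: Index = 196090 / 1.1450
Result: 171257.6419 cycles/mm


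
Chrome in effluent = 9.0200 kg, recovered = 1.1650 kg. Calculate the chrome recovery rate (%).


Formula: Recovery = recovered / input * 100
Substituting: Recovery = 1.1650 / 9.0200 * 100
Result: 12.9157 %


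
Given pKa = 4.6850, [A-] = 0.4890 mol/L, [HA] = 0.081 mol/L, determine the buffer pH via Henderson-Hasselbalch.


ratio = [A-] / [HA] = 0.4890 / 0.081 = 6.0370
log10(ratio) = 0.7808
pH = pKa + log10(ratio) = 4.6850 + 0.7808 = 5.4658


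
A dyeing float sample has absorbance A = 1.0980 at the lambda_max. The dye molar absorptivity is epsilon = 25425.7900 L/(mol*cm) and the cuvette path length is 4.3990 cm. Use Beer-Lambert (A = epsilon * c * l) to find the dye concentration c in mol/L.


Formula: c = A / (epsilon * l)
Substituting: c = 1.0980 / (25425.7900 * 4.3990)
Result: 9.8169e-06 mol/L


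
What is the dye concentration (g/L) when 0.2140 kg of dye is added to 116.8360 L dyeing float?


Formula: Conc = dye_mass(kg) / volume(L) * 1000
Substituting: Conc = 0.2140 / 116.8360 * 1000
Result: 1.8316 g/L


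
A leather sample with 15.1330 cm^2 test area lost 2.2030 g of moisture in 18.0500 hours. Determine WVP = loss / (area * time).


Formula: WVP = loss / (area * time)
Substituting: WVP = 2.2030 / (15.1330 * 18.0500)
Result: 0.00806515 g/(cm^2*hr)


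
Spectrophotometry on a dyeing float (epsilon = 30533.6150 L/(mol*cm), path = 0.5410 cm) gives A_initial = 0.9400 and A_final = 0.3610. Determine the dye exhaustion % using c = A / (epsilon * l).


c_initial = A_i / (epsilon * l) = 0.9400 / (30533.6150 * 0.5410) = 5.6905e-05 mol/L
c_final = A_f / (epsilon * l) = 0.3610 / (30533.6150 * 0.5410) = 2.1854e-05 mol/L
Exhaustion = (c_initial - c_final) / c_initial * 100 = (5.6905e-05 - 2.1854e-05) / 5.6905e-05 * 100 = 61.5957 %


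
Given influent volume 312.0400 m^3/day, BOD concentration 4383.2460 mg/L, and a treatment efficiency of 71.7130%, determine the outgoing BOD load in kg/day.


Load_in = volume * conc / 1000 = 312.0400 * 4383.2460 / 1000 = 1367.7481 kg/day
Removed = Load_in * eff / 100 = 1367.7481 * 71.7130 / 100 = 980.8532 kg/day
Load_out = Load_in - Removed = 1367.7481 - 980.8532 = 386.8949 kg/day


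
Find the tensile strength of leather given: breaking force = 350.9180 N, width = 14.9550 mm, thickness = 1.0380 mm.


Formula: TS = force / (width * thickness)
Substituting: TS = 350.9180 / (14.9550 * 1.0380)
Result: 22.6059 N/mm^2


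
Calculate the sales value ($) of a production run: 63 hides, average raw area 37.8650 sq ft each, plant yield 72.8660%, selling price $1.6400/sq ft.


Raw_total = N * avg_area = 63 * 37.8650 = 2385.4950 sq ft
Finished = Raw_total * yield / 100 = 2385.4950 * 72.8660 / 100 = 1738.2148 sq ft
Value = Finished * price = 1738.2148 * 1.6400 = 2850.6723 $


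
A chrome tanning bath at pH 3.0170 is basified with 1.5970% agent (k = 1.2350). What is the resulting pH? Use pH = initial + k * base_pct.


Formula: pH_final = pH_initial + k * base_pct
Substituting: pH_final = 3.0170 + 1.2350 * 1.5970
Result: 4.9893


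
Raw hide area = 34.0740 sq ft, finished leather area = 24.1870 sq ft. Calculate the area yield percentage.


Formula: Yield = finished / raw * 100
Substituting: Yield = 24.1870 / 34.0740 * 100
Result: 70.9837 %


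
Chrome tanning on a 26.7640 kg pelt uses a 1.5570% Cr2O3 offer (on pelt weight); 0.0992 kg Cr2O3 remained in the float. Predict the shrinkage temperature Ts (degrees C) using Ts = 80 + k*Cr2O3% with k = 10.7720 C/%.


Offered = pelt * offer_pct / 100 = 26.7640 * 1.5570 / 100 = 0.4167 kg
Uptake = offered - residual = 0.4167 - 0.0992 = 0.3175 kg
Cr2O3% on pelt = uptake / pelt * 100 = 0.3175 / 26.7640 * 100 = 1.1864 %
Ts = 80 + k * Cr2O3% = 80 + 10.7720 * 1.1864 = 92.7794 C


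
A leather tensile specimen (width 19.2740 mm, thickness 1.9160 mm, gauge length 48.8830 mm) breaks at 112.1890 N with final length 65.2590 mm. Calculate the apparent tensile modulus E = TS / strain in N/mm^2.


TS = F / (w * t) = 112.1890 / (19.2740 * 1.9160) = 3.0380 N/mm^2
strain = (Lf - L0) / L0 = (65.2590 - 48.8830) / 48.8830 = 0.3350
E = TS / strain = 3.0380 / 0.3350 = 9.0684 N/mm^2


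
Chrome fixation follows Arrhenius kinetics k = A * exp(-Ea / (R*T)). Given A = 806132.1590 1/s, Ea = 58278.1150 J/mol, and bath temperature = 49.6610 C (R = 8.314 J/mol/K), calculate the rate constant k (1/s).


T_K = T_C + 273.15 = 49.6610 + 273.15 = 322.8110 K
exponent = -Ea / (R * T_K) = -58278.1150 / (8.314 * 322.8110) = -21.7144
k = A * exp(exponent) = 806132.1590 * exp(-21.7144) = 2.9921e-04 1/s


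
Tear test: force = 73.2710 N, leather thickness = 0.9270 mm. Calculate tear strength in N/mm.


Formula: Tear strength = force / thickness
Substituting: Tear strength = 73.2710 / 0.9270
Result: 79.0410 N/mm


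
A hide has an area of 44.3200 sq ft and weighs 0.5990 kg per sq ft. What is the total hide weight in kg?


Formula: Weight = area * weight_per_sqft
Substituting: Weight = 44.3200 * 0.5990
Result: 26.5477 kg


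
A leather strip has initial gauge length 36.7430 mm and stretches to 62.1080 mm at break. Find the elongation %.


Formula: Elongation = (Lf - L0) / L0 * 100
Substituting: Elongation = (62.1080 - 36.7430) / 36.7430 * 100
Result: 69.0336 %


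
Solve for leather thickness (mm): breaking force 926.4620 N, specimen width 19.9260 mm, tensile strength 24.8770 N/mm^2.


Formula: t = F / (TS * w)
Substituting: t = 926.4620 / (24.8770 * 19.9260)
Result: 1.8690 mm


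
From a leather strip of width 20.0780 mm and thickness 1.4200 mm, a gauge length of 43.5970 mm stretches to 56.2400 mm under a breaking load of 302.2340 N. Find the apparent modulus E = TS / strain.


TS = F / (w * t) = 302.2340 / (20.0780 * 1.4200) = 10.6007 N/mm^2
strain = (Lf - L0) / L0 = (56.2400 - 43.5970) / 43.5970 = 0.2900
E = TS / strain = 10.6007 / 0.2900 = 36.5545 N/mm^2


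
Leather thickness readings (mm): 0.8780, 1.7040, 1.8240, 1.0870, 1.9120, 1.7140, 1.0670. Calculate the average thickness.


Formula: Average = sum / n
Substituting: Average = 10.1860 / 7
Result: 1.4551 mm


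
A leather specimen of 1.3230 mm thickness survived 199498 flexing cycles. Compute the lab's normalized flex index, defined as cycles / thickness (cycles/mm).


Formula: Index = cycles / thickness
Substituting: Index = 199498 / 1.3230
Result: 150792.1391 cycles/mm


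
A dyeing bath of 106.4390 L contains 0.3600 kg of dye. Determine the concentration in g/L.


Formula: Conc = dye_mass(kg) / volume(L) * 1000
Substituting: Conc = 0.3600 / 106.4390 * 1000
Result: 3.3822 g/L


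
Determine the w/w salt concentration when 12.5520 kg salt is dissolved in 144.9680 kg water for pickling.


Formula: Conc = salt / (water + salt) * 100
Substituting: Conc = 12.5520 / (144.9680 + 12.5520) * 100
Result: 7.9685 %


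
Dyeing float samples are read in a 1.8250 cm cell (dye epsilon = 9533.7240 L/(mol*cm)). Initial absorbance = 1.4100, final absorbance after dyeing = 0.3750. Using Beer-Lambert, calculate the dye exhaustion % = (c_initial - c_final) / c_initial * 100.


c_initial = A_i / (epsilon * l) = 1.4100 / (9533.7240 * 1.8250) = 8.1039e-05 mol/L
c_final = A_f / (epsilon * l) = 0.3750 / (9533.7240 * 1.8250) = 2.1553e-05 mol/L
Exhaustion = (c_initial - c_final) / c_initial * 100 = (8.1039e-05 - 2.1553e-05) / 8.1039e-05 * 100 = 73.4043 %


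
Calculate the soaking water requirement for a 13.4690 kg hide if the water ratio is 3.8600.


Formula: Water = hide_weight * ratio
Substituting: Water = 13.4690 * 3.8600
Result: 51.9903 kg


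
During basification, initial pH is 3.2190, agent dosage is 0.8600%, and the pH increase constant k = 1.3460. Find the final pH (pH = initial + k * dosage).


Formula: pH_final = pH_initial + k * base_pct
Substituting: pH_final = 3.2190 + 1.3460 * 0.8600
Result: 4.3766


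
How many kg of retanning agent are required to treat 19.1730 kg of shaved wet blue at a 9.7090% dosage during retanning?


Formula: Retan = substrate * pct / 100
Substituting: Retan = 19.1730 * 9.7090 / 100
Result: 1.8615 kg


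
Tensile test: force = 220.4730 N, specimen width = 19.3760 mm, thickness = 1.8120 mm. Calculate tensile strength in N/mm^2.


Formula: TS = force / (width * thickness)
Substituting: TS = 220.4730 / (19.3760 * 1.8120)
Result: 6.2796 N/mm^2


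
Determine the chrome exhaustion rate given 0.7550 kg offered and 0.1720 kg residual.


Formula: Uptake = (offered - residual) / offered * 100
Substituting: Uptake = (0.7550 - 0.1720) / 0.7550 * 100
Result: 77.2185 %


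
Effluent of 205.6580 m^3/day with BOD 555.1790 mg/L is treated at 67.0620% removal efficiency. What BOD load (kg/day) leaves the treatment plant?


Load_in = volume * conc / 1000 = 205.6580 * 555.1790 / 1000 = 114.1770 kg/day
Removed = Load_in * eff / 100 = 114.1770 * 67.0620 / 100 = 76.5694 kg/day
Load_out = Load_in - Removed = 114.1770 - 76.5694 = 37.6076 kg/day


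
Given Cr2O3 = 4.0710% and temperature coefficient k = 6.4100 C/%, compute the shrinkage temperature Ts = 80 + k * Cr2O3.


Formula: Ts = 80 + k * Cr2O3
Substituting: Ts = 80 + 6.4100 * 4.0710
Result: 106.0951 C


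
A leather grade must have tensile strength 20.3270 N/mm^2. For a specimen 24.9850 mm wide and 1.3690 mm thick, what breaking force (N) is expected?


Formula: F = TS * w * t
Substituting: F = 20.3270 * 24.9850 * 1.3690
Result: 695.2742 N


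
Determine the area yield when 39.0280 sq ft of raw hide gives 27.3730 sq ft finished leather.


Formula: Yield = finished / raw * 100
Substituting: Yield = 27.3730 / 39.0280 * 100
Result: 70.1368 %


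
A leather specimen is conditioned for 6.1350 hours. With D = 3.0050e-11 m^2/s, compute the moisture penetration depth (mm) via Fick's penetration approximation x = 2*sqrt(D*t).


t = 6.1350 hr * 3600 = 22086.0000 s
D * t = 3.0050e-11 * 22086.0000 = 6.6368e-07
x = 2 * sqrt(D*t) = 2 * sqrt(6.6368e-07) = 0.00162934 m = 1.6293 mm


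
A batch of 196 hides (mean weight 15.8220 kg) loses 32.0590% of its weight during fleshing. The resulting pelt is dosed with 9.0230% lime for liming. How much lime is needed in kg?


Total_raw = N * avg_wt = 196 * 15.8220 = 3101.1120 kg
Substrate = Total_raw * (1 - loss/100) = 3101.1120 * (1 - 32.0590/100) = 2106.9265 kg
Lime = Substrate * pct / 100 = 2106.9265 * 9.0230 / 100 = 190.1080 kg


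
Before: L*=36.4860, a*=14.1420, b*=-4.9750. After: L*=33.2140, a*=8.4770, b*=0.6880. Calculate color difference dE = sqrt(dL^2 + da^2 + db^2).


dL = -3.2720, da = -5.6650, db = 5.6630
dE = sqrt((-3.2720)^2 + (-5.6650)^2 + 5.6630^2) = 8.6526


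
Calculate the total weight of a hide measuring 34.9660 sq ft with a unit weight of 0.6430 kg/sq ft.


Formula: Weight = area * weight_per_sqft
Substituting: Weight = 34.9660 * 0.6430
Result: 22.4831 kg


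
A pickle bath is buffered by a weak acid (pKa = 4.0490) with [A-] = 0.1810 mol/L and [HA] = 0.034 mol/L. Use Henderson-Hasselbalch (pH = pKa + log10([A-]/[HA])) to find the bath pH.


ratio = [A-] / [HA] = 0.1810 / 0.034 = 5.3235
log10(ratio) = 0.7262
pH = pKa + log10(ratio) = 4.0490 + 0.7262 = 4.7752


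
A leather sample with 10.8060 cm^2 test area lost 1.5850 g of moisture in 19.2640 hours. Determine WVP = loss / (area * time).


Formula: WVP = loss / (area * time)
Substituting: WVP = 1.5850 / (10.8060 * 19.2640)
Result: 0.00761409 g/(cm^2*hr)


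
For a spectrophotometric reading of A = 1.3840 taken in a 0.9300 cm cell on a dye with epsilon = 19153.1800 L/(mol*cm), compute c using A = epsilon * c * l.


Formula: c = A / (epsilon * l)
Substituting: c = 1.3840 / (19153.1800 * 0.9300)
Result: 7.7698e-05 mol/L


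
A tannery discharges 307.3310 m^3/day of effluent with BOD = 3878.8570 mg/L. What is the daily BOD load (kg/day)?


Formula: BOD_load = volume * conc / 1000
Substituting: BOD_load = 307.3310 * 3878.8570 / 1000
Result: 1192.0930 kg/day


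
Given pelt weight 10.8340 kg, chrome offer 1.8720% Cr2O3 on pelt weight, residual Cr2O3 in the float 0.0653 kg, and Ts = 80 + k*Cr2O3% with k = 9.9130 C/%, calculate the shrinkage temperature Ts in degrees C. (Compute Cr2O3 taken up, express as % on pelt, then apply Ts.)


Offered = pelt * offer_pct / 100 = 10.8340 * 1.8720 / 100 = 0.2028 kg
Uptake = offered - residual = 0.2028 - 0.0653 = 0.1375 kg
Cr2O3% on pelt = uptake / pelt * 100 = 0.1375 / 10.8340 * 100 = 1.2693 %
Ts = 80 + k * Cr2O3% = 80 + 9.9130 * 1.2693 = 92.5823 C


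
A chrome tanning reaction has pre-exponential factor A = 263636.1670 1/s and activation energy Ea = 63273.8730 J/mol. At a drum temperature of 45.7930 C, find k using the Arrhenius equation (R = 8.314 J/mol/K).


T_K = T_C + 273.15 = 45.7930 + 273.15 = 318.9430 K
exponent = -Ea / (R * T_K) = -63273.8730 / (8.314 * 318.9430) = -23.8617
k = A * exp(exponent) = 263636.1670 * exp(-23.8617) = 1.1429e-05 1/s


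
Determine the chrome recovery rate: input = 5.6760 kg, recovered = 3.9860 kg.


Formula: Recovery = recovered / input * 100
Substituting: Recovery = 3.9860 / 5.6760 * 100
Result: 70.2255 %


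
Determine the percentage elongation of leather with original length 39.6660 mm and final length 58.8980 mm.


Formula: Elongation = (Lf - L0) / L0 * 100
Substituting: Elongation = (58.8980 - 39.6660) / 39.6660 * 100
Result: 48.4848 %


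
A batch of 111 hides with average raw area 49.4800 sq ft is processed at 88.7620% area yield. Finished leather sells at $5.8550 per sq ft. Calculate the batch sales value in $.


Raw_total = N * avg_area = 111 * 49.4800 = 5492.2800 sq ft
Finished = Raw_total * yield / 100 = 5492.2800 * 88.7620 / 100 = 4875.0576 sq ft
Value = Finished * price = 4875.0576 * 5.8550 = 28543.4621 $


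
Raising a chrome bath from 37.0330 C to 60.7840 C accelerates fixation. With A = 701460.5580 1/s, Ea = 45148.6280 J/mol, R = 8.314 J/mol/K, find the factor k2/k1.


T1 = 37.0330 + 273.15 = 310.1830 K; T2 = 60.7840 + 273.15 = 333.9340 K
k1 = A * exp(-Ea/(R*T1)) = 701460.5580 * exp(-45148.6280/(8.314*310.1830)) = 0.0174874 1/s
k2 = A * exp(-Ea/(R*T2)) = 701460.5580 * exp(-45148.6280/(8.314*333.9340)) = 0.0607446 1/s
k2/k1 = 0.0607446 / 0.0174874 = 3.4736


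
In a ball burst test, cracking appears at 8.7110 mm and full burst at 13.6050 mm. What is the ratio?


Formula: Ratio = crack / burst
Substituting: Ratio = 8.7110 / 13.6050
Result: 0.6403


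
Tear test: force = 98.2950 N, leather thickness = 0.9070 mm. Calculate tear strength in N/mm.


Formula: Tear strength = force / thickness
Substituting: Tear strength = 98.2950 / 0.9070
Result: 108.3738 N/mm


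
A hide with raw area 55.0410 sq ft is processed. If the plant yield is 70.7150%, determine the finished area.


Formula: finished = raw * yield / 100
Substituting: finished = 55.0410 * 70.7150 / 100
Result: 38.9222 sq ft


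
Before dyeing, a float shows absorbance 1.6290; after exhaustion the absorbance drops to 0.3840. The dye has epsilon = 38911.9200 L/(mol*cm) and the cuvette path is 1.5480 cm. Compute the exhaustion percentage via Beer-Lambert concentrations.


c_initial = A_i / (epsilon * l) = 1.6290 / (38911.9200 * 1.5480) = 2.7044e-05 mol/L
c_final = A_f / (epsilon * l) = 0.3840 / (38911.9200 * 1.5480) = 6.3750e-06 mol/L
Exhaustion = (c_initial - c_final) / c_initial * 100 = (2.7044e-05 - 6.3750e-06) / 2.7044e-05 * 100 = 76.4273 %


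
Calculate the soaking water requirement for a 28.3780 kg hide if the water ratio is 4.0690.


Formula: Water = hide_weight * ratio
Substituting: Water = 28.3780 * 4.0690
Result: 115.4701 kg


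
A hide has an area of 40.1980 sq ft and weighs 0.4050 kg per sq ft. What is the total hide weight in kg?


Formula: Weight = area * weight_per_sqft
Substituting: Weight = 40.1980 * 0.4050
Result: 16.2802 kg


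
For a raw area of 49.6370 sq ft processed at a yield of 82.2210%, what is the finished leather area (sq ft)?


Formula: finished = raw * yield / 100
Substituting: finished = 49.6370 * 82.2210 / 100
Result: 40.8120 sq ft


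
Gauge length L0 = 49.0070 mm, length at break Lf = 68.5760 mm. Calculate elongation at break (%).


Formula: Elongation = (Lf - L0) / L0 * 100
Substituting: Elongation = (68.5760 - 49.0070) / 49.0070 * 100
Result: 39.9310 %


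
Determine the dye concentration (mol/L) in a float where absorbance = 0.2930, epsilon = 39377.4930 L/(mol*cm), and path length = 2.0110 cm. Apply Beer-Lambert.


Formula: c = A / (epsilon * l)
Substituting: c = 0.2930 / (39377.4930 * 2.0110)
Result: 3.7000e-06 mol/L


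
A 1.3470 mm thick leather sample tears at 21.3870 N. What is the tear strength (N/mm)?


Formula: Tear strength = force / thickness
Substituting: Tear strength = 21.3870 / 1.3470
Result: 15.8775 N/mm


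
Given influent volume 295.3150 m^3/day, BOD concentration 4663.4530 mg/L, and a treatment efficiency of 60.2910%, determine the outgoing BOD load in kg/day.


Load_in = volume * conc / 1000 = 295.3150 * 4663.4530 / 1000 = 1377.1876 kg/day
Removed = Load_in * eff / 100 = 1377.1876 * 60.2910 / 100 = 830.3202 kg/day
Load_out = Load_in - Removed = 1377.1876 - 830.3202 = 546.8674 kg/day


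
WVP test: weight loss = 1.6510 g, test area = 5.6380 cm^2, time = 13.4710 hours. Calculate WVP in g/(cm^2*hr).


Formula: WVP = loss / (area * time)
Substituting: WVP = 1.6510 / (5.6380 * 13.4710)
Result: 0.0217381 g/(cm^2*hr)


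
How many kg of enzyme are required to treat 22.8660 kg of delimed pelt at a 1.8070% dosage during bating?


Formula: Enzyme = substrate * pct / 100
Substituting: Enzyme = 22.8660 * 1.8070 / 100
Result: 0.4132 kg


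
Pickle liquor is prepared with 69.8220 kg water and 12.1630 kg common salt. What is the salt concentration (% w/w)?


Formula: Conc = salt / (water + salt) * 100
Substituting: Conc = 12.1630 / (69.8220 + 12.1630) * 100
Result: 14.8356 %


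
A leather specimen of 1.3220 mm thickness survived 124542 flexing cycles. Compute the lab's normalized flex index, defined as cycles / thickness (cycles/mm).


Formula: Index = cycles / thickness
Substituting: Index = 124542 / 1.3220
Result: 94207.2617 cycles/mm


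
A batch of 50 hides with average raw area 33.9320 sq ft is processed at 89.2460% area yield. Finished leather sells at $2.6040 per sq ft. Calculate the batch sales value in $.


Raw_total = N * avg_area = 50 * 33.9320 = 1696.6000 sq ft
Finished = Raw_total * yield / 100 = 1696.6000 * 89.2460 / 100 = 1514.1476 sq ft
Value = Finished * price = 1514.1476 * 2.6040 = 3942.8404 $


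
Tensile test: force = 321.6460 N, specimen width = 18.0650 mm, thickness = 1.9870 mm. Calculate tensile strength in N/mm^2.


Formula: TS = force / (width * thickness)
Substituting: TS = 321.6460 / (18.0650 * 1.9870)
Result: 8.9607 N/mm^2


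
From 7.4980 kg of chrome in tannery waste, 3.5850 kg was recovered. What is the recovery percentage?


Formula: Recovery = recovered / input * 100
Substituting: Recovery = 3.5850 / 7.4980 * 100
Result: 47.8128 %


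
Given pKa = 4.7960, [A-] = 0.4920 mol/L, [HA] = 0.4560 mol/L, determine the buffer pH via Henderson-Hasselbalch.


ratio = [A-] / [HA] = 0.4920 / 0.4560 = 1.0789
log10(ratio) = 0.0330003
pH = pKa + log10(ratio) = 4.7960 + 0.0330003 = 4.8290


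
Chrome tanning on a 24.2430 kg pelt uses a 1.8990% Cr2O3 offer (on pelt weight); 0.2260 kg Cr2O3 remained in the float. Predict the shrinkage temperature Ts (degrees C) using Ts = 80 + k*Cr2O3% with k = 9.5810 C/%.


Offered = pelt * offer_pct / 100 = 24.2430 * 1.8990 / 100 = 0.4604 kg
Uptake = offered - residual = 0.4604 - 0.2260 = 0.2344 kg
Cr2O3% on pelt = uptake / pelt * 100 = 0.2344 / 24.2430 * 100 = 0.9668 %
Ts = 80 + k * Cr2O3% = 80 + 9.5810 * 0.9668 = 89.2626 C


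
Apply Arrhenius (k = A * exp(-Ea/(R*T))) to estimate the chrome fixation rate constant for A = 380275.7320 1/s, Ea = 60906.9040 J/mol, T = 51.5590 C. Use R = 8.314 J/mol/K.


T_K = T_C + 273.15 = 51.5590 + 273.15 = 324.7090 K
exponent = -Ea / (R * T_K) = -60906.9040 / (8.314 * 324.7090) = -22.5612
k = A * exp(exponent) = 380275.7320 * exp(-22.5612) = 6.0519e-05 1/s


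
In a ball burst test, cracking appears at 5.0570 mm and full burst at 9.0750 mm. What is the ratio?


Formula: Ratio = crack / burst
Substituting: Ratio = 5.0570 / 9.0750
Result: 0.5572


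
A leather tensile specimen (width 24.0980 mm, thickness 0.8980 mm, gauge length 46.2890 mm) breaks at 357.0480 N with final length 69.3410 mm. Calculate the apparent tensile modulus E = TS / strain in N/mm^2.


TS = F / (w * t) = 357.0480 / (24.0980 * 0.8980) = 16.4994 N/mm^2
strain = (Lf - L0) / L0 = (69.3410 - 46.2890) / 46.2890 = 0.4980
E = TS / strain = 16.4994 / 0.4980 = 33.1313 N/mm^2


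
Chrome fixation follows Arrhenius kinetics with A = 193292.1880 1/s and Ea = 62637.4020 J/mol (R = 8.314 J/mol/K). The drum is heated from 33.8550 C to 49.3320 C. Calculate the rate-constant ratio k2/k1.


T1 = 33.8550 + 273.15 = 307.0050 K; T2 = 49.3320 + 273.15 = 322.4820 K
k1 = A * exp(-Ea/(R*T1)) = 193292.1880 * exp(-62637.4020/(8.314*307.0050)) = 4.2514e-06 1/s
k2 = A * exp(-Ea/(R*T2)) = 193292.1880 * exp(-62637.4020/(8.314*322.4820)) = 1.3805e-05 1/s
k2/k1 = 1.3805e-05 / 4.2514e-06 = 3.2471


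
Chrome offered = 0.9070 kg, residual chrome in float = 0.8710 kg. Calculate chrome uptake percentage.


Formula: Uptake = (offered - residual) / offered * 100
Substituting: Uptake = (0.9070 - 0.8710) / 0.9070 * 100
Result: 3.9691 %


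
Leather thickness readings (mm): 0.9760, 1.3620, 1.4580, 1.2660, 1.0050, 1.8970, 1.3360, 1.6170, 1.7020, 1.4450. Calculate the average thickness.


Formula: Average = sum / n
Substituting: Average = 14.0640 / 10
Result: 1.4064 mm


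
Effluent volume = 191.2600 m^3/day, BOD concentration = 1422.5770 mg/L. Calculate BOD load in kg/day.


Formula: BOD_load = volume * conc / 1000
Substituting: BOD_load = 191.2600 * 1422.5770 / 1000
Result: 272.0821 kg/day


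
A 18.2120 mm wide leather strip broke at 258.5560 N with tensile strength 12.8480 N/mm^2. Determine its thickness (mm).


Formula: t = F / (TS * w)
Substituting: t = 258.5560 / (12.8480 * 18.2120)
Result: 1.1050 mm


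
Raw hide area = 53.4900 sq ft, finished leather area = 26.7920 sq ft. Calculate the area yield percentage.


Formula: Yield = finished / raw * 100
Substituting: Yield = 26.7920 / 53.4900 * 100
Result: 50.0879 %


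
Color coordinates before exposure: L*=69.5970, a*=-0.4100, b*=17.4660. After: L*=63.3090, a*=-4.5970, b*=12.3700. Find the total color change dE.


dL = -6.2880, da = -4.1870, db = -5.0960
dE = sqrt((-6.2880)^2 + (-4.1870)^2 + (-5.0960)^2) = 9.1126


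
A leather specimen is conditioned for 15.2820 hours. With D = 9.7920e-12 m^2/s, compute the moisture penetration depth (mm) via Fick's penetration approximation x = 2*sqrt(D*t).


t = 15.2820 hr * 3600 = 55015.2000 s
D * t = 9.7920e-12 * 55015.2000 = 5.3871e-07
x = 2 * sqrt(D*t) = 2 * sqrt(5.3871e-07) = 0.00146794 m = 1.4679 mm


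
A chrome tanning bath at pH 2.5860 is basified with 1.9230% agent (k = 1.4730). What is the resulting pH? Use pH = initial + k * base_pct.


Formula: pH_final = pH_initial + k * base_pct
Substituting: pH_final = 2.5860 + 1.4730 * 1.9230
Result: 5.4186


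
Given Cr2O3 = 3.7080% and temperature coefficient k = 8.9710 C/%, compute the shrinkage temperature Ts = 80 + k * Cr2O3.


Formula: Ts = 80 + k * Cr2O3
Substituting: Ts = 80 + 8.9710 * 3.7080
Result: 113.2645 C


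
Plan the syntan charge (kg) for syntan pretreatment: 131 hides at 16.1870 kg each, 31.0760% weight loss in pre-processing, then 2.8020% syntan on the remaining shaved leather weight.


Total_raw = N * avg_wt = 131 * 16.1870 = 2120.4970 kg
Substrate = Total_raw * (1 - loss/100) = 2120.4970 * (1 - 31.0760/100) = 1461.5314 kg
Syntan = Substrate * pct / 100 = 1461.5314 * 2.8020 / 100 = 40.9521 kg


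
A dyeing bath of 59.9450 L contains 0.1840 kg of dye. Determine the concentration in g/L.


Formula: Conc = dye_mass(kg) / volume(L) * 1000
Substituting: Conc = 0.1840 / 59.9450 * 1000
Result: 3.0695 g/L


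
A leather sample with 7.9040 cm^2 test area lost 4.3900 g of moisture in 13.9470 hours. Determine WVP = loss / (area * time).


Formula: WVP = loss / (area * time)
Substituting: WVP = 4.3900 / (7.9040 * 13.9470)
Result: 0.0398233 g/(cm^2*hr)


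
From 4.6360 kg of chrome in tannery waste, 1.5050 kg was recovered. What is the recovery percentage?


Formula: Recovery = recovered / input * 100
Substituting: Recovery = 1.5050 / 4.6360 * 100
Result: 32.4633 %


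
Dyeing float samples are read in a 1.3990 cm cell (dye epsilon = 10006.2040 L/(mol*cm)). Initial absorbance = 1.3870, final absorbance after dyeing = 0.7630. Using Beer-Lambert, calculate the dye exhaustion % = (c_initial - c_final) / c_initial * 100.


c_initial = A_i / (epsilon * l) = 1.3870 / (10006.2040 * 1.3990) = 9.9081e-05 mol/L
c_final = A_f / (epsilon * l) = 0.7630 / (10006.2040 * 1.3990) = 5.4505e-05 mol/L
Exhaustion = (c_initial - c_final) / c_initial * 100 = (9.9081e-05 - 5.4505e-05) / 9.9081e-05 * 100 = 44.9892 %


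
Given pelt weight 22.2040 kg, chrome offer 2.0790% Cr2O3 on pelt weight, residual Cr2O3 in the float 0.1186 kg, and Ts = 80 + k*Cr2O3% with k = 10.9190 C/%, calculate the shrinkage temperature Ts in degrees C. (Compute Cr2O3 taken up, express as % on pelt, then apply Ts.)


Offered = pelt * offer_pct / 100 = 22.2040 * 2.0790 / 100 = 0.4616 kg
Uptake = offered - residual = 0.4616 - 0.1186 = 0.3430 kg
Cr2O3% on pelt = uptake / pelt * 100 = 0.3430 / 22.2040 * 100 = 1.5449 %
Ts = 80 + k * Cr2O3% = 80 + 10.9190 * 1.5449 = 96.8683 C


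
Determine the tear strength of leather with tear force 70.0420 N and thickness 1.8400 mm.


Formula: Tear strength = force / thickness
Substituting: Tear strength = 70.0420 / 1.8400
Result: 38.0663 N/mm


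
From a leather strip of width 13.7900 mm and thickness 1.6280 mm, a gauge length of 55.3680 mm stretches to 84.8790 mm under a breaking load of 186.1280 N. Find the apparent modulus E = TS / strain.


TS = F / (w * t) = 186.1280 / (13.7900 * 1.6280) = 8.2907 N/mm^2
strain = (Lf - L0) / L0 = (84.8790 - 55.3680) / 55.3680 = 0.5330
E = TS / strain = 8.2907 / 0.5330 = 15.5549 N/mm^2


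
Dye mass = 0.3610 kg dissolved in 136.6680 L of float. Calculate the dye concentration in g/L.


Formula: Conc = dye_mass(kg) / volume(L) * 1000
Substituting: Conc = 0.3610 / 136.6680 * 1000
Result: 2.6414 g/L


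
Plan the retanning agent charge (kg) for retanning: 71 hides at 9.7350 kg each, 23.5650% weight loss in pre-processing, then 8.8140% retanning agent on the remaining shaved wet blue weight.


Total_raw = N * avg_wt = 71 * 9.7350 = 691.1850 kg
Substrate = Total_raw * (1 - loss/100) = 691.1850 * (1 - 23.5650/100) = 528.3073 kg
Retan = Substrate * pct / 100 = 528.3073 * 8.8140 / 100 = 46.5650 kg


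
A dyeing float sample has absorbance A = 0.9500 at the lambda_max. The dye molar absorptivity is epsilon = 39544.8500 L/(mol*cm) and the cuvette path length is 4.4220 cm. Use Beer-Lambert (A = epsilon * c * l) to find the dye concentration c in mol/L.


Formula: c = A / (epsilon * l)
Substituting: c = 0.9500 / (39544.8500 * 4.4220)
Result: 5.4327e-06 mol/L


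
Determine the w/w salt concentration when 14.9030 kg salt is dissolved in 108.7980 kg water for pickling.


Formula: Conc = salt / (water + salt) * 100
Substituting: Conc = 14.9030 / (108.7980 + 14.9030) * 100
Result: 12.0476 %


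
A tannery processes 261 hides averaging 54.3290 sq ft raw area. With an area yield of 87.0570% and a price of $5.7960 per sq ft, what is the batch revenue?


Raw_total = N * avg_area = 261 * 54.3290 = 14179.8690 sq ft
Finished = Raw_total * yield / 100 = 14179.8690 * 87.0570 / 100 = 12344.5686 sq ft
Value = Finished * price = 12344.5686 * 5.7960 = 71549.1193 $


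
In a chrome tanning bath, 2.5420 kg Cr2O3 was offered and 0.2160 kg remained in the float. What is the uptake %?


Formula: Uptake = (offered - residual) / offered * 100
Substituting: Uptake = (2.5420 - 0.2160) / 2.5420 * 100
Result: 91.5028 %


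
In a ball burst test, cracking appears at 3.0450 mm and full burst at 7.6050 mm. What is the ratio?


Formula: Ratio = crack / burst
Substituting: Ratio = 3.0450 / 7.6050
Result: 0.4004


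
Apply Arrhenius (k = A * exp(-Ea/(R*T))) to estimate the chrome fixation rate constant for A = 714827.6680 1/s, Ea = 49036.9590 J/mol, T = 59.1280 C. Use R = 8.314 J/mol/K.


T_K = T_C + 273.15 = 59.1280 + 273.15 = 332.2780 K
exponent = -Ea / (R * T_K) = -49036.9590 / (8.314 * 332.2780) = -17.7506
k = A * exp(exponent) = 714827.6680 * exp(-17.7506) = 0.0139712 1/s


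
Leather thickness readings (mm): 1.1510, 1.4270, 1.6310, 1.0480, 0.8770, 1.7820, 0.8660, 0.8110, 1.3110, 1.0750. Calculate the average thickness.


Formula: Average = sum / n
Substituting: Average = 11.9790 / 10
Result: 1.1979 mm


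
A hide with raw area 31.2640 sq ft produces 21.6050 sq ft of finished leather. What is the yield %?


Formula: Yield = finished / raw * 100
Substituting: Yield = 21.6050 / 31.2640 * 100
Result: 69.1050 %


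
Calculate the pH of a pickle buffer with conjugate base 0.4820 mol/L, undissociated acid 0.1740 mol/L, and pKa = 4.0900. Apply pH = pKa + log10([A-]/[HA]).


ratio = [A-] / [HA] = 0.4820 / 0.1740 = 2.7701
log10(ratio) = 0.4425
pH = pKa + log10(ratio) = 4.0900 + 0.4425 = 4.5325


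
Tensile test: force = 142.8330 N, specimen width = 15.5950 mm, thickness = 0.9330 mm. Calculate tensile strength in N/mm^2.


Formula: TS = force / (width * thickness)
Substituting: TS = 142.8330 / (15.5950 * 0.9330)
Result: 9.8166 N/mm^2


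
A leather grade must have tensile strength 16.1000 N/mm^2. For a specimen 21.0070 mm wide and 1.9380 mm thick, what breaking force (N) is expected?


Formula: F = TS * w * t
Substituting: F = 16.1000 * 21.0070 * 1.9380
Result: 655.4562 N


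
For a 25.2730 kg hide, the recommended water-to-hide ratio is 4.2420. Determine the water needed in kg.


Formula: Water = hide_weight * ratio
Substituting: Water = 25.2730 * 4.2420
Result: 107.2081 kg


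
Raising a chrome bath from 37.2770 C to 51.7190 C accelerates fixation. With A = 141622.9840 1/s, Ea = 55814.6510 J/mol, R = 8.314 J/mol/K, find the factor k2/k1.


T1 = 37.2770 + 273.15 = 310.4270 K; T2 = 51.7190 + 273.15 = 324.8690 K
k1 = A * exp(-Ea/(R*T1)) = 141622.9840 * exp(-55814.6510/(8.314*310.4270)) = 5.7415e-05 1/s
k2 = A * exp(-Ea/(R*T2)) = 141622.9840 * exp(-55814.6510/(8.314*324.8690)) = 1.5016e-04 1/s
k2/k1 = 1.5016e-04 / 5.7415e-05 = 2.6153


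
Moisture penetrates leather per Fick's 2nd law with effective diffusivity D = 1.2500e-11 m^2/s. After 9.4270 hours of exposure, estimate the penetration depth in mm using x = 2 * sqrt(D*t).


t = 9.4270 hr * 3600 = 33937.2000 s
D * t = 1.2500e-11 * 33937.2000 = 4.2421e-07
x = 2 * sqrt(D*t) = 2 * sqrt(4.2421e-07) = 0.00130264 m = 1.3026 mm


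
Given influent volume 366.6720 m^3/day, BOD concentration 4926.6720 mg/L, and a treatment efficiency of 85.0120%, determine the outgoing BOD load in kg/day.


Load_in = volume * conc / 1000 = 366.6720 * 4926.6720 / 1000 = 1806.4727 kg/day
Removed = Load_in * eff / 100 = 1806.4727 * 85.0120 / 100 = 1535.7186 kg/day
Load_out = Load_in - Removed = 1806.4727 - 1535.7186 = 270.7541 kg/day


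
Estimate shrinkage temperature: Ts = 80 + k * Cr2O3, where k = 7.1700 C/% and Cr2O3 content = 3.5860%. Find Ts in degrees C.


Formula: Ts = 80 + k * Cr2O3
Substituting: Ts = 80 + 7.1700 * 3.5860
Result: 105.7116 C


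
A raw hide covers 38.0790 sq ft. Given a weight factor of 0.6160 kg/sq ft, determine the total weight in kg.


Formula: Weight = area * weight_per_sqft
Substituting: Weight = 38.0790 * 0.6160
Result: 23.4567 kg


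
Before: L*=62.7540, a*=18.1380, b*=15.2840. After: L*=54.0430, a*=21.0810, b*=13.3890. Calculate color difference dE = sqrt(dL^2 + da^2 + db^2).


dL = -8.7110, da = 2.9430, db = -1.8950
dE = sqrt((-8.7110)^2 + 2.9430^2 + (-1.8950)^2) = 9.3880


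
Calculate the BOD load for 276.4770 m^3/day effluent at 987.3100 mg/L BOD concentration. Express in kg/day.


Formula: BOD_load = volume * conc / 1000
Substituting: BOD_load = 276.4770 * 987.3100 / 1000
Result: 272.9685 kg/day


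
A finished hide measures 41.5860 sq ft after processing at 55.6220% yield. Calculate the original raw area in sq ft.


Formula: raw = finished * 100 / yield
Substituting: raw = 41.5860 * 100 / 55.6220
Result: 74.7654 sq ft


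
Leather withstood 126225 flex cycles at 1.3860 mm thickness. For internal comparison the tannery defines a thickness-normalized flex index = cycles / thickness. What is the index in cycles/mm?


Formula: Index = cycles / thickness
Substituting: Index = 126225 / 1.3860
Result: 91071.4286 cycles/mm


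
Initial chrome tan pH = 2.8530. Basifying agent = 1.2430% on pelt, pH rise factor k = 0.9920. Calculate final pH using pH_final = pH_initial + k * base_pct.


Formula: pH_final = pH_initial + k * base_pct
Substituting: pH_final = 2.8530 + 0.9920 * 1.2430
Result: 4.0861


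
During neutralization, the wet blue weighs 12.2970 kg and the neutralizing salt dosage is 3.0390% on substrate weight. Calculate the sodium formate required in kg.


Formula: Neutralizer = substrate * pct / 100
Substituting: Neutralizer = 12.2970 * 3.0390 / 100
Result: 0.3737 kg


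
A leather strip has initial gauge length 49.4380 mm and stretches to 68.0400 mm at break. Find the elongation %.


Formula: Elongation = (Lf - L0) / L0 * 100
Substituting: Elongation = (68.0400 - 49.4380) / 49.4380 * 100
Result: 37.6269 %


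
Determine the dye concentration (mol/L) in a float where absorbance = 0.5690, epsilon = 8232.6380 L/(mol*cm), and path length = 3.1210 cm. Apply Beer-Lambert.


Formula: c = A / (epsilon * l)
Substituting: c = 0.5690 / (8232.6380 * 3.1210)
Result: 2.2145e-05 mol/L


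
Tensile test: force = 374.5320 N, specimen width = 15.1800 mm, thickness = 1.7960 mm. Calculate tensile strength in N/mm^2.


Formula: TS = force / (width * thickness)
Substituting: TS = 374.5320 / (15.1800 * 1.7960)
Result: 13.7376 N/mm^2


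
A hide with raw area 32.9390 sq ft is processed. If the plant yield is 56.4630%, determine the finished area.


Formula: finished = raw * yield / 100
Substituting: finished = 32.9390 * 56.4630 / 100
Result: 18.5983 sq ft


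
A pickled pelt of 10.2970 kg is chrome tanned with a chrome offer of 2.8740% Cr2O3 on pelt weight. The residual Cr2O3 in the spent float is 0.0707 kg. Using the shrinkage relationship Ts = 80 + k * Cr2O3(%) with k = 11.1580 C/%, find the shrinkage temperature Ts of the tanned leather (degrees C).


Offered = pelt * offer_pct / 100 = 10.2970 * 2.8740 / 100 = 0.2959 kg
Uptake = offered - residual = 0.2959 - 0.0707 = 0.2252 kg
Cr2O3% on pelt = uptake / pelt * 100 = 0.2252 / 10.2970 * 100 = 2.1874 %
Ts = 80 + k * Cr2O3% = 80 + 11.1580 * 2.1874 = 104.4069 C


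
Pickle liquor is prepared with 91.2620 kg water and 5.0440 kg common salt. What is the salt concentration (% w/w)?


Formula: Conc = salt / (water + salt) * 100
Substituting: Conc = 5.0440 / (91.2620 + 5.0440) * 100
Result: 5.2375 %


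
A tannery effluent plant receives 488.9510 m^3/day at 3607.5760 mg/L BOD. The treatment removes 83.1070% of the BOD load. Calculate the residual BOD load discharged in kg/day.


Load_in = volume * conc / 1000 = 488.9510 * 3607.5760 / 1000 = 1763.9279 kg/day
Removed = Load_in * eff / 100 = 1763.9279 * 83.1070 / 100 = 1465.9476 kg/day
Load_out = Load_in - Removed = 1763.9279 - 1465.9476 = 297.9803 kg/day


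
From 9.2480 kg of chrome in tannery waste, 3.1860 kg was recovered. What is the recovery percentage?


Formula: Recovery = recovered / input * 100
Substituting: Recovery = 3.1860 / 9.2480 * 100
Result: 34.4507 %


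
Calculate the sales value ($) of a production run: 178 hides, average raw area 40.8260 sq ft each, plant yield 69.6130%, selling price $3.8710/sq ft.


Raw_total = N * avg_area = 178 * 40.8260 = 7267.0280 sq ft
Finished = Raw_total * yield / 100 = 7267.0280 * 69.6130 / 100 = 5058.7962 sq ft
Value = Finished * price = 5058.7962 * 3.8710 = 19582.6001 $
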